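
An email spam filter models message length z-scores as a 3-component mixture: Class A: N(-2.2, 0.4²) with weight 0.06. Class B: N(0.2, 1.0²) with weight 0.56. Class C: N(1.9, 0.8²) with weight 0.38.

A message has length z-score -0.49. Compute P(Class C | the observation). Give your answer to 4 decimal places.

The responsibility of component k is P(Z=k) f_k(x) divided by Σ_j P(Z=j) f_j(x).
Component likelihoods at x = -0.49:
  p_A = 0.000107238
  p_B = 0.314432
  p_C = 0.00575105
Multiply by the mixture weights:
  P(Z=A)·p_A = 0.06 × 0.000107238 = 6.43428e-06
  P(Z=B)·p_B = 0.56 × 0.314432 = 0.176082
  P(Z=C)·p_C = 0.38 × 0.00575105 = 0.0021854
Normaliser: 6.43428e-06 + 0.176082 + 0.0021854 = 0.178274
P(Class C | data) ≈ 0.0123

0.0123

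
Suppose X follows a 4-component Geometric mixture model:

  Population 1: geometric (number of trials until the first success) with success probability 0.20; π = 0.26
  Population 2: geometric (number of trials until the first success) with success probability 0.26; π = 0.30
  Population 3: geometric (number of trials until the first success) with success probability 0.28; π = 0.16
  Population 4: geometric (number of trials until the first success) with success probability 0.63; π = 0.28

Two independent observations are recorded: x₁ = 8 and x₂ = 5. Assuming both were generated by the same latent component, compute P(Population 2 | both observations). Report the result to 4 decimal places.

By Bayes' theorem, P(k | x) = π_k f_k(x) / Σ_j π_j f_j(x).
Since both observations come from the same component, the likelihood for component k is f_k(x₁)·f_k(x₂).
  f_1 = [0.20·(1−0.20)^7 = 0.20·0.209715 = 0.041943] × [0.08192] = 0.00343597
  f_2 = [0.26·(1−0.26)^7 = 0.26·0.121513 = 0.0315933] × [0.0779651] = 0.00246318
  f_3 = [0.28·(1−0.28)^7 = 0.28·0.100306 = 0.0280857] × [0.0752468] = 0.00211336
  f_4 = [0.63·(1−0.63)^7 = 0.63·0.000949319 = 0.000598071] × [0.0118072] = 7.06155e-06
Multiply by the mixture weights:
  π_1·f_1 = 0.26 × 0.00343597 = 0.000893353
  π_2·f_2 = 0.30 × 0.00246318 = 0.000738953
  π_3·f_3 = 0.16 × 0.00211336 = 0.000338138
  π_4·f_4 = 0.28 × 7.06155e-06 = 1.97723e-06
Denominator: 0.000893353 + 0.000738953 + 0.000338138 + 1.97723e-06 = 0.00197242
P(Population 2 | x₁, x₂) ≈ 0.3746

0.3746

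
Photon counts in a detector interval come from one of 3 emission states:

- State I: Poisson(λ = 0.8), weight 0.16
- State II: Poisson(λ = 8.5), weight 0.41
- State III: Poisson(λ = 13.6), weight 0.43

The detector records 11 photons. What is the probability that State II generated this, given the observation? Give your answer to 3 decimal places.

0.471

Apply Bayes' rule: the posterior for each component is proportional to its prior times its likelihood at x.
Poisson probabilities:
  p_I = 9.66938e-10
  p_II = 0.0853001
  p_III = 0.0914887
Weight by the priors:
  w_I·p_I = 0.16 × 9.66938e-10 = 1.5471e-10
  w_II·p_II = 0.41 × 0.0853001 = 0.034973
  w_III·p_III = 0.43 × 0.0914887 = 0.0393401
Evidence: 1.5471e-10 + 0.034973 + 0.0393401 = 0.0743132
So the posterior for State II is 0.034973 / 0.0743132 ≈ 0.471.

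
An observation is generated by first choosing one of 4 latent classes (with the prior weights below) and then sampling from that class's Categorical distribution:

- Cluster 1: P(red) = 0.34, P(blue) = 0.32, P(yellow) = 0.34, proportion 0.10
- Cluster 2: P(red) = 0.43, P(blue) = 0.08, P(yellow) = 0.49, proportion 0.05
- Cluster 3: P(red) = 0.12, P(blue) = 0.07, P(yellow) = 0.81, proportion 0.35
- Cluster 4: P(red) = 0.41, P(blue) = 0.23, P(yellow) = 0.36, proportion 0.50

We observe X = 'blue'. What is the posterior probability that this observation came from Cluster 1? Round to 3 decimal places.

0.182

Apply Bayes' rule: the posterior for each component is proportional to its prior times its likelihood at x.
Evaluate each component's likelihood at the observed value:
  f_1 = P(blue | comp) = 0.32
  f_2 = P(blue | comp) = 0.08
  f_3 = P(blue | comp) = 0.07
  f_4 = P(blue | comp) = 0.23
Multiply by the mixture weights:
  π_1·f_1 = 0.10 × 0.32 = 0.032
  π_2·f_2 = 0.05 × 0.08 = 0.004
  π_3·f_3 = 0.35 × 0.07 = 0.0245
  π_4·f_4 = 0.50 × 0.23 = 0.115
Marginal: 0.032 + 0.004 + 0.0245 + 0.115 = 0.1755
So the posterior for Cluster 1 is 0.032 / 0.1755 ≈ 0.182.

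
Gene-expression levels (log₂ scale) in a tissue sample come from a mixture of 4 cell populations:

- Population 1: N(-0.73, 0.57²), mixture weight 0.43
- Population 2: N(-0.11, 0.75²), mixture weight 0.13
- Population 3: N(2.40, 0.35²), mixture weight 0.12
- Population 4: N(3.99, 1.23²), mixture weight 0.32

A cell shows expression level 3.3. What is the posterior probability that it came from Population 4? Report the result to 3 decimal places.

0.946

Apply Bayes' rule: the posterior for each component is proportional to its prior times its likelihood at x.
Evaluate each component's likelihood at the observed value:
  f_1 = 9.78168e-12
  f_2 = 1.72561e-05
  f_3 = 0.0417841
  f_4 = 0.277121
Prior × likelihood for each component:
  π_1·f_1 = 0.43 × 9.78168e-12 = 4.20612e-12
  π_2·f_2 = 0.13 × 1.72561e-05 = 2.24329e-06
  π_3·f_3 = 0.12 × 0.0417841 = 0.00501409
  π_4·f_4 = 0.32 × 0.277121 = 0.0886789
Marginal: 4.20612e-12 + 2.24329e-06 + 0.00501409 + 0.0886789 = 0.0936952
P(Population 4 | the observation) ≈ 0.946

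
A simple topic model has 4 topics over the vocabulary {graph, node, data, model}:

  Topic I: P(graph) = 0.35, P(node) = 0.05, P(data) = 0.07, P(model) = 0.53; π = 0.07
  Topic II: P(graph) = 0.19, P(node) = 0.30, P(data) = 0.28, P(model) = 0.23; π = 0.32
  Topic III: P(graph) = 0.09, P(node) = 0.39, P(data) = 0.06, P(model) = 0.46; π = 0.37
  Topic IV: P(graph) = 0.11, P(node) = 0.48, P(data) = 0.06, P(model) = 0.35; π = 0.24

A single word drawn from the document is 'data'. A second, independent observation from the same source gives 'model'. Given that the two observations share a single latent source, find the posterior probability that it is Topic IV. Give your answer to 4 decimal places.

P(component k | x) = w_k·f_k(x) / marginal(x), where marginal(x) = Σ_j w_j·f_j(x).
Since both observations come from the same component, the likelihood for component k is f_k(x₁)·f_k(x₂).
  p_I = [P(data | comp) = 0.07] × [0.53] = 0.0371
  p_II = [P(data | comp) = 0.28] × [0.23] = 0.0644
  p_III = [P(data | comp) = 0.06] × [0.46] = 0.0276
  p_IV = [P(data | comp) = 0.06] × [0.35] = 0.021
Prior × likelihood for each component:
  w_I·p_I = 0.07 × 0.0371 = 0.002597
  w_II·p_II = 0.32 × 0.0644 = 0.020608
  w_III·p_III = 0.37 × 0.0276 = 0.010212
  w_IV·p_IV = 0.24 × 0.021 = 0.00504
Denominator: 0.002597 + 0.020608 + 0.010212 + 0.00504 = 0.038457
So the posterior for Topic IV is 0.00504 / 0.038457 ≈ 0.1311.

0.1311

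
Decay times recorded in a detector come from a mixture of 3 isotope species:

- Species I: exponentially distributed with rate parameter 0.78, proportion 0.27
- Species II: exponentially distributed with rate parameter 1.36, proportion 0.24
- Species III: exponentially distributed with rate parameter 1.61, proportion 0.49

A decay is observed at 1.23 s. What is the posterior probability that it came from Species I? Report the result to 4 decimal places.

0.3217

The responsibility of component k is w_k f_k(x) divided by Σ_j w_j f_j(x).
Evaluate each component's likelihood at the observed value:
  f_I = 0.298836
  f_II = 0.2553
  f_III = 0.222225
Prior × likelihood for each component:
  w_I·f_I = 0.27 × 0.298836 = 0.0806856
  w_II·f_II = 0.24 × 0.2553 = 0.061272
  w_III·f_III = 0.49 × 0.222225 = 0.10889
Denominator: 0.0806856 + 0.061272 + 0.10889 = 0.250848
So the posterior for Species I is 0.0806856 / 0.250848 ≈ 0.3217.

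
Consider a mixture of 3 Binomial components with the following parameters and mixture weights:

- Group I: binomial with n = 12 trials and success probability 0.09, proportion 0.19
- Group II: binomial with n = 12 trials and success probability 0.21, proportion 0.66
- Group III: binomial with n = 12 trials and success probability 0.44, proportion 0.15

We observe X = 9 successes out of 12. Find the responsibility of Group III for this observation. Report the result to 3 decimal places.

0.984

By Bayes' theorem, P(k | x) = P(Z=k) f_k(x) / Σ_j P(Z=j) f_j(x).
Evaluate each component's likelihood at the observed value:
  L_I = 6.42287e-08
  L_II = 8.61544e-05
  L_III = 0.0238815
Multiply by the mixture weights:
  P(Z=I)·L_I = 0.19 × 6.42287e-08 = 1.22035e-08
  P(Z=II)·L_II = 0.66 × 8.61544e-05 = 5.68619e-05
  P(Z=III)·L_III = 0.15 × 0.0238815 = 0.00358222
Denominator: 1.22035e-08 + 5.68619e-05 + 0.00358222 = 0.00363909
P(Group III | 9 successes out of 12) ≈ 0.984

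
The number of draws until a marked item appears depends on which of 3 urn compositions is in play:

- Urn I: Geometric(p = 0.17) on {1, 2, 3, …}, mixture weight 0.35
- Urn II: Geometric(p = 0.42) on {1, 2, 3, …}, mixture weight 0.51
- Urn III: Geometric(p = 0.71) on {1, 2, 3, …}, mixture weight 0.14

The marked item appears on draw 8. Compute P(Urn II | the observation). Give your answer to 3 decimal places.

0.226

The responsibility of component k is π_k f_k(x) divided by Σ_j π_j f_j(x).
Geometric probabilities:
  L_I = 0.0461313
  L_II = 0.00927353
  L_III = 0.000122474
Weight by the priors:
  π_I·L_I = 0.35 × 0.0461313 = 0.016146
  π_II·L_II = 0.51 × 0.00927353 = 0.0047295
  π_III·L_III = 0.14 × 0.000122474 = 1.71464e-05
Marginal: 0.016146 + 0.0047295 + 1.71464e-05 = 0.0208926
P(Urn II | x) = 0.0047295 / 0.0208926 ≈ 0.226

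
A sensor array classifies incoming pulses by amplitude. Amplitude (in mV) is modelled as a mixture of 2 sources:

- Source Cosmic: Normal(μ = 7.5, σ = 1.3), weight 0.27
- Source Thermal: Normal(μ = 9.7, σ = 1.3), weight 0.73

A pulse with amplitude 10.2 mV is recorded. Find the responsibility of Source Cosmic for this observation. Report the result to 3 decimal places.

0.044

The responsibility of component k is π_k f_k(x) divided by Σ_j π_j f_j(x).
Evaluate each component's likelihood at the observed value:
  f_Cosmic = (1/(1.3·√(2π)))·exp(−(10.2−7.5)²/(2·1.3²)) = 0.306879·exp(-2.15680) = 0.0355041
  f_Thermal = (1/(1.3·√(2π)))·exp(−(10.2−9.7)²/(2·1.3²)) = 0.306879·exp(-0.07396) = 0.285
Weight by the priors:
  π_Cosmic·f_Cosmic = 0.27 × 0.0355041 = 0.0095861
  π_Thermal·f_Thermal = 0.73 × 0.285 = 0.20805
Evidence: 0.0095861 + 0.20805 = 0.217636
Responsibility of Source Cosmic: 0.0095861 / 0.217636 ≈ 0.044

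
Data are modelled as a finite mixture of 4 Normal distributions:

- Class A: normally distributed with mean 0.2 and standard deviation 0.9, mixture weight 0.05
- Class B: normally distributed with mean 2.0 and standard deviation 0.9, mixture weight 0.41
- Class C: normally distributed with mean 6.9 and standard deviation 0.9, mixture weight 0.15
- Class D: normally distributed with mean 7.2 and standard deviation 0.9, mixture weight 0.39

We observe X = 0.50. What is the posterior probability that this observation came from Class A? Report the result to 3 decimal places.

0.316

By Bayes' theorem, P(k | x) = w_k f_k(x) / Σ_j w_j f_j(x).
Evaluate each component's likelihood at the observed value:
  f_A = (1/(0.9·√(2π)))·exp(−(0.50−0.2)²/(2·0.9²)) = 0.443269·exp(-0.05556) = 0.419315
  f_B = (1/(0.9·√(2π)))·exp(−(0.50−2.0)²/(2·0.9²)) = 0.443269·exp(-1.38889) = 0.11053
  f_C = (1/(0.9·√(2π)))·exp(−(0.50−6.9)²/(2·0.9²)) = 0.443269·exp(-25.28395) = 4.63433e-12
  f_D = (1/(0.9·√(2π)))·exp(−(0.50−7.2)²/(2·0.9²)) = 0.443269·exp(-27.70988) = 4.09658e-13
Unnormalised posteriors:
  w_A·f_A = 0.05 × 0.419315 = 0.0209657
  w_B·f_B = 0.41 × 0.11053 = 0.0453174
  w_C·f_C = 0.15 × 4.63433e-12 = 6.9515e-13
  w_D·f_D = 0.39 × 4.09658e-13 = 1.59766e-13
Sum: 0.0209657 + 0.0453174 + 6.9515e-13 + 1.59766e-13 = 0.0662831
P(Class A | 0.50) = 0.0209657 / 0.0662831 ≈ 0.316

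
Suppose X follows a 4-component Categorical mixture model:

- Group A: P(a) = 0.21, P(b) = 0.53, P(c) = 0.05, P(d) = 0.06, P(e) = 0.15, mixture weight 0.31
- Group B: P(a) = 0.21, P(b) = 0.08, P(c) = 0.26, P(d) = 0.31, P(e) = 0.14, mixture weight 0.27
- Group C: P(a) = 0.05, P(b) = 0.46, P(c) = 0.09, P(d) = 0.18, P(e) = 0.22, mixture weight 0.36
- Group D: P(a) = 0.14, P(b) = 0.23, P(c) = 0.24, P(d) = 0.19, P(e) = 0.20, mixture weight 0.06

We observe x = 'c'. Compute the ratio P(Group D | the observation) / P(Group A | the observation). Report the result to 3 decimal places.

0.929

Only the two components matter; the odds are (π_i f_i(x)) / (π_j f_j(x)).
Categorical probabilities:
  f_A = 0.05
  f_B = 0.26
  f_C = 0.09
  f_D = 0.24
0.0144 / 0.0155 ≈ 0.929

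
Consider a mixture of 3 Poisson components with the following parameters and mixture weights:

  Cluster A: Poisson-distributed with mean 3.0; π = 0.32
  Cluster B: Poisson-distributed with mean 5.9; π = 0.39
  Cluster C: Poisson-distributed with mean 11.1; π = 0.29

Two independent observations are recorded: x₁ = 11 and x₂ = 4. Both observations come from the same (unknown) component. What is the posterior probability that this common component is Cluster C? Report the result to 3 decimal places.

0.227

Posterior ∝ prior × likelihood, so P(k | x) ∝ π_k f_k(x); normalise over all components.
Since both observations come from the same component, the likelihood for component k is f_k(x₁)·f_k(x₂).
  p_A = [e^(−3.0)·3.0^11/11! = 0.00022095] × [0.168031] = 3.71266e-05
  p_B = [e^(−5.9)·5.9^11/11! = 0.0206956] × [0.138312] = 0.00286245
  p_C = [e^(−11.1)·11.1^11/11! = 0.119324] × [0.00955899] = 0.00114062
Weight by the priors:
  π_A·p_A = 0.32 × 3.71266e-05 = 1.18805e-05
  π_B·p_B = 0.39 × 0.00286245 = 0.00111636
  π_C·p_C = 0.29 × 0.00114062 = 0.000330779
Evidence: 1.18805e-05 + 0.00111636 + 0.000330779 = 0.00145902
P(Cluster C | data) ≈ 0.227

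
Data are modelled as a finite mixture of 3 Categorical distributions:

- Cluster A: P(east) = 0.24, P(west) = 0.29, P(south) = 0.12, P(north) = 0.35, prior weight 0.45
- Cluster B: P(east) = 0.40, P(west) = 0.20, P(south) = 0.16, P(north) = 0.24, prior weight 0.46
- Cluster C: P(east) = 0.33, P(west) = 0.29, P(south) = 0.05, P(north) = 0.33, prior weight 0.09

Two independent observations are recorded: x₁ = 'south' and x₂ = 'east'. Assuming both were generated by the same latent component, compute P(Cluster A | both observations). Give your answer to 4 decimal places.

0.2953

The responsibility of component k is w_k f_k(x) divided by Σ_j w_j f_j(x).
Since both observations come from the same component, the likelihood for component k is f_k(x₁)·f_k(x₂).
  p_A = [0.12] × [0.24] = 0.0288
  p_B = [0.16] × [0.4] = 0.064
  p_C = [0.05] × [0.33] = 0.0165
Multiply by the mixture weights:
  w_A·p_A = 0.45 × 0.0288 = 0.01296
  w_B·p_B = 0.46 × 0.064 = 0.02944
  w_C·p_C = 0.09 × 0.0165 = 0.001485
Marginal: 0.01296 + 0.02944 + 0.001485 = 0.043885
So the posterior for Cluster A is 0.01296 / 0.043885 ≈ 0.2953.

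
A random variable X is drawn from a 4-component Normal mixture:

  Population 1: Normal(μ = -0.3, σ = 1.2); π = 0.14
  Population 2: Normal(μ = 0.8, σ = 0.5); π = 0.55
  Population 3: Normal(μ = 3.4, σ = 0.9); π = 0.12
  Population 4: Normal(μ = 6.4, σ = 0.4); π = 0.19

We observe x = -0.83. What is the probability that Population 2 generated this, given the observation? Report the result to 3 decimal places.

Posterior ∝ prior × likelihood, so P(k | x) ∝ π_k f_k(x); normalise over all components.
Normal densities:
  L_1 = (1/(1.2·√(2π)))·exp(−(-0.83−-0.3)²/(2·1.2²)) = 0.332452·exp(-0.09753) = 0.301557
  L_2 = (1/(0.5·√(2π)))·exp(−(-0.83−0.8)²/(2·0.5²)) = 0.797885·exp(-5.31380) = 0.00392813
  L_3 = (1/(0.9·√(2π)))·exp(−(-0.83−3.4)²/(2·0.9²)) = 0.443269·exp(-11.04500) = 7.07758e-06
  L_4 = (1/(0.4·√(2π)))·exp(−(-0.83−6.4)²/(2·0.4²)) = 0.997356·exp(-163.35281) = 1.13665e-71
Multiply by the mixture weights:
  π_1·L_1 = 0.14 × 0.301557 = 0.042218
  π_2·L_2 = 0.55 × 0.00392813 = 0.00216047
  π_3·L_3 = 0.12 × 7.07758e-06 = 8.4931e-07
  π_4·L_4 = 0.19 × 1.13665e-71 = 2.15963e-72
Sum: 0.042218 + 0.00216047 + 8.4931e-07 + 2.15963e-72 = 0.0443794
So the posterior for Population 2 is 0.00216047 / 0.0443794 ≈ 0.049.

0.049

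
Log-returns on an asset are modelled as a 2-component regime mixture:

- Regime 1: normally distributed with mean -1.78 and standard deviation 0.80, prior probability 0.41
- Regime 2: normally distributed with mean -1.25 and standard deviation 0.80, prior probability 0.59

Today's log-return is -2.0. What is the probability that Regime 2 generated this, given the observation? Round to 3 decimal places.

0.491

Apply Bayes' rule: the posterior for each component is proportional to its prior times its likelihood at x.
Component likelihoods at x = -2.0:
  L_1 = 0.480174
  L_2 = 0.321342
Weight by the priors:
  π_1·L_1 = 0.41 × 0.480174 = 0.196871
  π_2·L_2 = 0.59 × 0.321342 = 0.189592
Evidence: 0.196871 + 0.189592 = 0.386463
So the posterior for Regime 2 is 0.189592 / 0.386463 ≈ 0.491.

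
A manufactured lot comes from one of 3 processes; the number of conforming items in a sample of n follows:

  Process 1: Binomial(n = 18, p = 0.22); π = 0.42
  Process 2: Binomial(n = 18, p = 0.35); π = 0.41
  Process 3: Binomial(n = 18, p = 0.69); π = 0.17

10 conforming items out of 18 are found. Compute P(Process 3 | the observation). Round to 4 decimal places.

Posterior ∝ prior × likelihood, so P(k | x) ∝ w_k f_k(x); normalise over all components.
Component likelihoods at x = 10 conforming items out of 18:
  f_1 = 0.00159236
  f_2 = 0.0384631
  f_3 = 0.0912939
Prior × likelihood for each component:
  w_1·f_1 = 0.42 × 0.00159236 = 0.000668791
  w_2·f_2 = 0.41 × 0.0384631 = 0.0157699
  w_3·f_3 = 0.17 × 0.0912939 = 0.01552
Sum: 0.000668791 + 0.0157699 + 0.01552 = 0.0319586
Responsibility of Process 3: 0.01552 / 0.0319586 ≈ 0.4856

0.4856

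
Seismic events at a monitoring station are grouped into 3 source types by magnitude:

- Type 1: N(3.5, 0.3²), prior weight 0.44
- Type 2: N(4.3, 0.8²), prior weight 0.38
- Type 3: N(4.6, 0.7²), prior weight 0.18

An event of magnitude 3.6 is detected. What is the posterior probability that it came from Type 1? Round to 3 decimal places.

0.769

The responsibility of component k is P(Z=k) f_k(x) divided by Σ_j P(Z=j) f_j(x).
Component likelihoods at x = 3.6:
  p_1 = 1.25794
  p_2 = 0.340069
  p_3 = 0.205426
Weight by the priors:
  P(Z=1)·p_1 = 0.44 × 1.25794 = 0.553495
  P(Z=2)·p_2 = 0.38 × 0.340069 = 0.129226
  P(Z=3)·p_3 = 0.18 × 0.205426 = 0.0369766
Marginal: 0.553495 + 0.129226 + 0.0369766 = 0.719698
Responsibility of Type 1: 0.553495 / 0.719698 ≈ 0.769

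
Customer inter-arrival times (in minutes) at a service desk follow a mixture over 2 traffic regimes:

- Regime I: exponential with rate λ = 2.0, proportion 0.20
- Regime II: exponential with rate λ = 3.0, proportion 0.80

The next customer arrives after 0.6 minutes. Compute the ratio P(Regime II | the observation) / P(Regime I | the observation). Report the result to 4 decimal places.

3.2929

Posterior odds = (π_i f_i(x)) / (π_j f_j(x)); the normalising sum cancels.
Evaluate each component's likelihood at the observed value:
  p_I = 2.0·e^(−2.0·0.6) = 2.0·e^(−1.2000) = 0.602388
  p_II = 3.0·e^(−3.0·0.6) = 3.0·e^(−1.8000) = 0.495897
Odds = (0.80/0.20) × (0.495897/0.602388) = 4 × 0.823217 ≈ 3.2929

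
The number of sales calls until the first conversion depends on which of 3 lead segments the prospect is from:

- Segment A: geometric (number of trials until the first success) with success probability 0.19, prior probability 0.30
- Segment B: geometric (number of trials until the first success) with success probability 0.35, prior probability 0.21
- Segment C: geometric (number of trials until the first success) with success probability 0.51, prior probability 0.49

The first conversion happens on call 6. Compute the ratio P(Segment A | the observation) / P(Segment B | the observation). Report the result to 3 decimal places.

The posterior odds equal the prior odds times the likelihood ratio: (π_i/π_j)·(f_i(x)/f_j(x)).
Geometric probabilities:
  f_A = 0.19·(1−0.19)^5 = 0.19·0.348678 = 0.0662489
  f_B = 0.35·(1−0.35)^5 = 0.35·0.116029 = 0.0406102
  f_C = 0.51·(1−0.51)^5 = 0.51·0.0282475 = 0.0144062
Posterior odds = (π_A·f_A) / (π_B·f_B) = (0.30·0.0662489) / (0.21·0.0406102) = 0.0198747 / 0.00852814 ≈ 2.330

2.330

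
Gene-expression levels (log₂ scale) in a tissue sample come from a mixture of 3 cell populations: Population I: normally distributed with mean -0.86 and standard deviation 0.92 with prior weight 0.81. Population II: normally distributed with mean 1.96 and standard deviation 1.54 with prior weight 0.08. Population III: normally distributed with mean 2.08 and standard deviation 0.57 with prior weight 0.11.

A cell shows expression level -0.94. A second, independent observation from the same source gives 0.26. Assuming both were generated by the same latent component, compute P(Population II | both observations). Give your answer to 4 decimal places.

Apply Bayes' rule: the posterior for each component is proportional to its prior times its likelihood at x.
Since both observations come from the same component, the likelihood for component k is f_k(x₁)·f_k(x₂).
  f_I = [(1/(0.92·√(2π)))·exp(−(-0.94−-0.86)²/(2·0.92²)) = 0.433633·exp(-0.00378) = 0.431997] × [0.206681] = 0.0892856
  f_II = [(1/(1.54·√(2π)))·exp(−(-0.94−1.96)²/(2·1.54²)) = 0.259053·exp(-1.77306) = 0.0439903] × [0.140856] = 0.00619632
  f_III = [(1/(0.57·√(2π)))·exp(−(-0.94−2.08)²/(2·0.57²)) = 0.699899·exp(-14.03570) = 5.61574e-07] × [0.00427749] = 2.40213e-09
Prior × likelihood for each component:
  π_I·f_I = 0.81 × 0.0892856 = 0.0723213
  π_II·f_II = 0.08 × 0.00619632 = 0.000495706
  π_III·f_III = 0.11 × 2.40213e-09 = 2.64234e-10
Normaliser: 0.0723213 + 0.000495706 + 2.64234e-10 = 0.072817
So the posterior for Population II is 0.000495706 / 0.072817 ≈ 0.0068.

0.0068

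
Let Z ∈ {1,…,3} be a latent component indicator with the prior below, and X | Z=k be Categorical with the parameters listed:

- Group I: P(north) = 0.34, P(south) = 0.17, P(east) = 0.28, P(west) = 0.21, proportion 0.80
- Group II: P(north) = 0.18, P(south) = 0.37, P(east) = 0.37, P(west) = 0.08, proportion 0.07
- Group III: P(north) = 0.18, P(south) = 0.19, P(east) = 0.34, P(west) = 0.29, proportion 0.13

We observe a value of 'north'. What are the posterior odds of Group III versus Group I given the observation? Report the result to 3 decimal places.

0.086

Since P(k|x) ∝ P(Z=k) f_k(x), the posterior odds are P(Z=i) f_i(x) / (P(Z=j) f_j(x)).
Categorical probabilities:
  f_I = P(north | comp) = 0.34
  f_II = P(north | comp) = 0.18
  f_III = P(north | comp) = 0.18
Posterior odds = (P(Z=III)·f_III) / (P(Z=I)·f_I) = (0.13·0.18) / (0.80·0.34) = 0.0234 / 0.272 ≈ 0.086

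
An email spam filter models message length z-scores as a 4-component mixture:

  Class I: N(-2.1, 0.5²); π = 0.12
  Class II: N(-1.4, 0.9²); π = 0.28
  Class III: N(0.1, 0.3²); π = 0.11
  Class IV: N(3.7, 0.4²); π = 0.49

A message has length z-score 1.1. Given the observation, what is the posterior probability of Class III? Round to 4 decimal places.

P(component k | x) = π_k·f_k(x) / marginal(x), where marginal(x) = Σ_j π_j·f_j(x).
Component likelihoods at x = 1.1:
  L_I = (1/(0.5·√(2π)))·exp(−(1.1−-2.1)²/(2·0.5²)) = 0.797885·exp(-20.48000) = 1.01763e-09
  L_II = (1/(0.9·√(2π)))·exp(−(1.1−-1.4)²/(2·0.9²)) = 0.443269·exp(-3.85802) = 0.00935726
  L_III = (1/(0.3·√(2π)))·exp(−(1.1−0.1)²/(2·0.3²)) = 1.329808·exp(-5.55556) = 0.00514093
  L_IV = (1/(0.4·√(2π)))·exp(−(1.1−3.7)²/(2·0.4²)) = 0.997356·exp(-21.12500) = 6.67389e-10
Multiply by the mixture weights:
  π_I·L_I = 0.12 × 1.01763e-09 = 1.22115e-10
  π_II·L_II = 0.28 × 0.00935726 = 0.00262003
  π_III·L_III = 0.11 × 0.00514093 = 0.000565502
  π_IV·L_IV = 0.49 × 6.67389e-10 = 3.27021e-10
Normaliser: 1.22115e-10 + 0.00262003 + 0.000565502 + 3.27021e-10 = 0.00318554
P(Class III | data) ≈ 0.1775

0.1775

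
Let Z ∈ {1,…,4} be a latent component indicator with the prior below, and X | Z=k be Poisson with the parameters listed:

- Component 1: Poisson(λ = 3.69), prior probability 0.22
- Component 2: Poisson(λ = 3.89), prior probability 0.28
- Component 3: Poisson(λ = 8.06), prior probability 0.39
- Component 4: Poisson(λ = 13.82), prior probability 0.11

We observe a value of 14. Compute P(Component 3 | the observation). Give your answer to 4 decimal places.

By Bayes' theorem, P(k | x) = π_k f_k(x) / Σ_j π_j f_j(x).
Evaluate each component's likelihood at the observed value:
  p_1 = 2.4855e-05
  p_2 = 4.2607e-05
  p_3 = 0.0176957
  p_4 = 0.105866
Weight by the priors:
  π_1·p_1 = 0.22 × 2.4855e-05 = 5.4681e-06
  π_2·p_2 = 0.28 × 4.2607e-05 = 1.19299e-05
  π_3·p_3 = 0.39 × 0.0176957 = 0.00690134
  π_4·p_4 = 0.11 × 0.105866 = 0.0116452
Evidence: 5.4681e-06 + 1.19299e-05 + 0.00690134 + 0.0116452 = 0.0185639
Responsibility of Component 3: 0.00690134 / 0.0185639 ≈ 0.3718

0.3718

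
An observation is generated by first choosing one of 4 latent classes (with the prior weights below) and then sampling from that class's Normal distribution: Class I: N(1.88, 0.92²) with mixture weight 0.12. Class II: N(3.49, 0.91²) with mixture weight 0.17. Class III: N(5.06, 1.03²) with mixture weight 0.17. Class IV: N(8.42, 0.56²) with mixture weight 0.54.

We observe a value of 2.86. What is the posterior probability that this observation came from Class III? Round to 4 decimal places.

0.0709

By Bayes' theorem, P(k | x) = π_k f_k(x) / Σ_j π_j f_j(x).
Component likelihoods at x = 2.86:
  f_I = (1/(0.92·√(2π)))·exp(−(2.86−1.88)²/(2·0.92²)) = 0.433633·exp(-0.56734) = 0.245883
  f_II = (1/(0.91·√(2π)))·exp(−(2.86−3.49)²/(2·0.91²)) = 0.438398·exp(-0.23964) = 0.344979
  f_III = (1/(1.03·√(2π)))·exp(−(2.86−5.06)²/(2·1.03²)) = 0.387323·exp(-2.28108) = 0.0395741
  f_IV = (1/(0.56·√(2π)))·exp(−(2.86−8.42)²/(2·0.56²)) = 0.712397·exp(-49.28827) = 2.79963e-22
Multiply by the mixture weights:
  π_I·f_I = 0.12 × 0.245883 = 0.0295059
  π_II·f_II = 0.17 × 0.344979 = 0.0586464
  π_III·f_III = 0.17 × 0.0395741 = 0.0067276
  π_IV·f_IV = 0.54 × 2.79963e-22 = 1.5118e-22
Normaliser: 0.0295059 + 0.0586464 + 0.0067276 + 1.5118e-22 = 0.0948799
P(Class III | the observation) ≈ 0.0709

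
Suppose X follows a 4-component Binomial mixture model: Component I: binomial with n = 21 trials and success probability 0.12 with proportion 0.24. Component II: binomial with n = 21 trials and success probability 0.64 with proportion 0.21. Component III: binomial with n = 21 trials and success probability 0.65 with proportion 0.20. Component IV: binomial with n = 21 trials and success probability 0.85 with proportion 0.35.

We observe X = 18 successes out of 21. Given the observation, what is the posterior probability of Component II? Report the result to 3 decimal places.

0.045

The responsibility of component k is π_k f_k(x) divided by Σ_j π_j f_j(x).
Binomial probabilities:
  p_I = 2.41303e-14
  p_II = 0.0201372
  p_III = 0.0244622
  p_IV = 0.240805
Weight by the priors:
  π_I·p_I = 0.24 × 2.41303e-14 = 5.79126e-15
  π_II·p_II = 0.21 × 0.0201372 = 0.00422881
  π_III·p_III = 0.20 × 0.0244622 = 0.00489245
  π_IV·p_IV = 0.35 × 0.240805 = 0.0842819
Normaliser: 5.79126e-15 + 0.00422881 + 0.00489245 + 0.0842819 = 0.0934031
P(Component II | x) = 0.00422881 / 0.0934031 ≈ 0.045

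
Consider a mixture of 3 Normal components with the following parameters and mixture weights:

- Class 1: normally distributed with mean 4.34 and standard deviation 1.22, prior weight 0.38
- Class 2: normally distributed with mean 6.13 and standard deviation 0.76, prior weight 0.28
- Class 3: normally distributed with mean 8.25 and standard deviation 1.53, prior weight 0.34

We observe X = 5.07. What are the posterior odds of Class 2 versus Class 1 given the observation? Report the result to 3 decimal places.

0.535

The posterior odds equal the prior odds times the likelihood ratio: (w_i/w_j)·(f_i(x)/f_j(x)).
Component likelihoods at x = 5.07:
  f_1 = 0.273403
  f_2 = 0.198464
  f_3 = 0.0300725
0.0555699 / 0.103893 ≈ 0.535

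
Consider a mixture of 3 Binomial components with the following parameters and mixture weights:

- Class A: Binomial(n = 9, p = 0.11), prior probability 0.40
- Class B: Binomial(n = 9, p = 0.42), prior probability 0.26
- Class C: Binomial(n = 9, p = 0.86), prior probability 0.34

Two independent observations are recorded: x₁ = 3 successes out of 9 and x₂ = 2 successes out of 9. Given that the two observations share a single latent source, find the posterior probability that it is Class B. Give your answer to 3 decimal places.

By Bayes' theorem, P(k | x) = w_k f_k(x) / Σ_j w_j f_j(x).
Since both observations come from the same component, the likelihood for component k is f_k(x₁)·f_k(x₂).
  p_A = [0.0555645] × [0.192672] = 0.0107057
  p_B = [0.236916] × [0.140216] = 0.0332194
  p_C = [0.000402293] × [2.8067e-05] = 1.12912e-08
Prior × likelihood for each component:
  w_A·p_A = 0.40 × 0.0107057 = 0.00428228
  w_B·p_B = 0.26 × 0.0332194 = 0.00863705
  w_C·p_C = 0.34 × 1.12912e-08 = 3.83899e-09
Denominator: 0.00428228 + 0.00863705 + 3.83899e-09 = 0.0129193
P(Class B | data) ≈ 0.669

0.669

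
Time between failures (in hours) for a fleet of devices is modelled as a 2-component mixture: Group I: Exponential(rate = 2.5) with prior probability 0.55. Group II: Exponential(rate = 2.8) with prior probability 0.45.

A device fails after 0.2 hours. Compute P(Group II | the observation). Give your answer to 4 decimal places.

By Bayes' theorem, P(k | x) = P(Z=k) f_k(x) / Σ_j P(Z=j) f_j(x).
Exponential densities:
  p_I = 2.5·e^(−2.5·0.2) = 2.5·e^(−0.5000) = 1.51633
  p_II = 2.8·e^(−2.8·0.2) = 2.8·e^(−0.5600) = 1.59939
Weight by the priors:
  P(Z=I)·p_I = 0.55 × 1.51633 = 0.83398
  P(Z=II)·p_II = 0.45 × 1.59939 = 0.719723
Marginal: 0.83398 + 0.719723 = 1.5537
So the posterior for Group II is 0.719723 / 1.5537 ≈ 0.4632.

0.4632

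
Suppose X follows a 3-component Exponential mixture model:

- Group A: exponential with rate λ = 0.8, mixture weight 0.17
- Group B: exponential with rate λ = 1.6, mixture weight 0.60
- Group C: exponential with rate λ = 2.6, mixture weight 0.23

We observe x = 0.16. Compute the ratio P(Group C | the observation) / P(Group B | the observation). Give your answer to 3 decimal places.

0.531

Posterior odds = (w_i f_i(x)) / (w_j f_j(x)); the normalising sum cancels.
Component likelihoods at x = 0.16:
  p_A = 0.8·e^(−0.8·0.16) = 0.8·e^(−0.1280) = 0.703883
  p_B = 1.6·e^(−1.6·0.16) = 1.6·e^(−0.2560) = 1.23863
  p_C = 2.6·e^(−2.6·0.16) = 2.6·e^(−0.4160) = 1.71517
0.394489 / 0.743176 ≈ 0.531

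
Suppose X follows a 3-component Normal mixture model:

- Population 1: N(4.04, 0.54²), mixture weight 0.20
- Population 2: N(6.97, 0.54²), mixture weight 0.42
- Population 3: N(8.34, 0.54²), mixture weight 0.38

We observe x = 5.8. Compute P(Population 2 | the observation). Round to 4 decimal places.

0.9759

Apply Bayes' rule: the posterior for each component is proportional to its prior times its likelihood at x.
Evaluate each component's likelihood at the observed value:
  f_1 = 0.00364595
  f_2 = 0.070653
  f_3 = 1.15923e-05
Prior × likelihood for each component:
  w_1·f_1 = 0.20 × 0.00364595 = 0.00072919
  w_2·f_2 = 0.42 × 0.070653 = 0.0296743
  w_3·f_3 = 0.38 × 1.15923e-05 = 4.40509e-06
Denominator: 0.00072919 + 0.0296743 + 4.40509e-06 = 0.0304079
P(Population 2 | x) = 0.0296743 / 0.0304079 ≈ 0.9759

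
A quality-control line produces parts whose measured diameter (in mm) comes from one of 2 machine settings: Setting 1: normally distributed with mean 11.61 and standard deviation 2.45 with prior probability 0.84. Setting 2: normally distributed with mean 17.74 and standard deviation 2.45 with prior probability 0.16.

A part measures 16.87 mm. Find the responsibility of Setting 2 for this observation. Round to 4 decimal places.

The responsibility of component k is π_k f_k(x) divided by Σ_j π_j f_j(x).
Evaluate each component's likelihood at the observed value:
  f_1 = 0.0162494
  f_2 = 0.152884
Multiply by the mixture weights:
  π_1·f_1 = 0.84 × 0.0162494 = 0.0136495
  π_2·f_2 = 0.16 × 0.152884 = 0.0244615
Denominator: 0.0136495 + 0.0244615 = 0.0381109
So the posterior for Setting 2 is 0.0244615 / 0.0381109 ≈ 0.6418.

0.6418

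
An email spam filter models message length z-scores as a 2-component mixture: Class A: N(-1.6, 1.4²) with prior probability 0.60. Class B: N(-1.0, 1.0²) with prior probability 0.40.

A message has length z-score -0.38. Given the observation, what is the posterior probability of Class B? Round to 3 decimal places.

P(component k | x) = P(Z=k)·f_k(x) / marginal(x), where marginal(x) = Σ_j P(Z=j)·f_j(x).
Component likelihoods at x = -0.38:
  L_A = (1/(1.4·√(2π)))·exp(−(-0.38−-1.6)²/(2·1.4²)) = 0.284959·exp(-0.37969) = 0.194932
  L_B = (1/(1.0·√(2π)))·exp(−(-0.38−-1.0)²/(2·1.0²)) = 0.398942·exp(-0.19220) = 0.329184
Unnormalised posteriors:
  P(Z=A)·L_A = 0.60 × 0.194932 = 0.116959
  P(Z=B)·L_B = 0.40 × 0.329184 = 0.131674
Evidence: 0.116959 + 0.131674 = 0.248633
P(Class B | x) = 0.131674 / 0.248633 ≈ 0.530

0.530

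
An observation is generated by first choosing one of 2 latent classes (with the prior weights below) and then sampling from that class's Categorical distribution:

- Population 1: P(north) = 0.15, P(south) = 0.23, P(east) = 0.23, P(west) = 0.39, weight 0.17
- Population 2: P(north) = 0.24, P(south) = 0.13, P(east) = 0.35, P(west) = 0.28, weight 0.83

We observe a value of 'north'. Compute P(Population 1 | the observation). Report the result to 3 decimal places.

P(component k | x) = P(Z=k)·f_k(x) / marginal(x), where marginal(x) = Σ_j P(Z=j)·f_j(x).
Evaluate each component's likelihood at the observed value:
  f_1 = P(north | comp) = 0.15
  f_2 = P(north | comp) = 0.24
Multiply by the mixture weights:
  P(Z=1)·f_1 = 0.17 × 0.15 = 0.0255
  P(Z=2)·f_2 = 0.83 × 0.24 = 0.1992
Denominator: 0.0255 + 0.1992 = 0.2247
So the posterior for Population 1 is 0.0255 / 0.2247 ≈ 0.113.

0.113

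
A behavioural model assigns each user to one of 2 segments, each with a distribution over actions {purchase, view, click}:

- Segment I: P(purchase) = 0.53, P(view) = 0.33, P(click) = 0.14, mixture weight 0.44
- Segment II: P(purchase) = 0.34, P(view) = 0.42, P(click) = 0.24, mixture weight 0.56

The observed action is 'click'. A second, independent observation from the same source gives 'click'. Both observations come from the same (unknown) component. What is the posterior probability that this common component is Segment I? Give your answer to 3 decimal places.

By Bayes' theorem, P(k | x) = w_k f_k(x) / Σ_j w_j f_j(x).
Since both observations come from the same component, the likelihood for component k is f_k(x₁)·f_k(x₂).
  L_I = [0.14] × [0.14] = 0.0196
  L_II = [0.24] × [0.24] = 0.0576
Unnormalised posteriors:
  w_I·L_I = 0.44 × 0.0196 = 0.008624
  w_II·L_II = 0.56 × 0.0576 = 0.032256
Sum: 0.008624 + 0.032256 = 0.04088
P(Segment I | x) ≈ 0.211

0.211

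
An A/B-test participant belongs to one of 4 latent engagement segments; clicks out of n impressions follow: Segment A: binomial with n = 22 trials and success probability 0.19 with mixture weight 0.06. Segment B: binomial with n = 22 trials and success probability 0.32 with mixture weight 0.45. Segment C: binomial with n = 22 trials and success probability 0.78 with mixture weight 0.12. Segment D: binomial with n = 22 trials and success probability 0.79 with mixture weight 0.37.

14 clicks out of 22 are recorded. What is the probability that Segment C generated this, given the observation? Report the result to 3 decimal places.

0.273

Posterior ∝ prior × likelihood, so P(k | x) ∝ π_k f_k(x); normalise over all components.
Evaluate each component's likelihood at the observed value:
  f_A = C(22,14)·0.19^14·0.81^8 = 319770·7.99007e-11·0.185302 = 4.73444e-06
  f_B = C(22,14)·0.32^14·0.68^8 = 319770·1.18059e-07·0.0457163 = 0.00172587
  f_C = C(22,14)·0.78^14·0.22^8 = 319770·0.0308549·5.48759e-06 = 0.0541432
  f_D = C(22,14)·0.79^14·0.21^8 = 319770·0.036879·3.78229e-06 = 0.0446037
Multiply by the mixture weights:
  π_A·f_A = 0.06 × 4.73444e-06 = 2.84066e-07
  π_B·f_B = 0.45 × 0.00172587 = 0.000776643
  π_C·f_C = 0.12 × 0.0541432 = 0.00649718
  π_D·f_D = 0.37 × 0.0446037 = 0.0165034
Marginal: 2.84066e-07 + 0.000776643 + 0.00649718 + 0.0165034 = 0.0237775
P(Segment C | x) = 0.00649718 / 0.0237775 ≈ 0.273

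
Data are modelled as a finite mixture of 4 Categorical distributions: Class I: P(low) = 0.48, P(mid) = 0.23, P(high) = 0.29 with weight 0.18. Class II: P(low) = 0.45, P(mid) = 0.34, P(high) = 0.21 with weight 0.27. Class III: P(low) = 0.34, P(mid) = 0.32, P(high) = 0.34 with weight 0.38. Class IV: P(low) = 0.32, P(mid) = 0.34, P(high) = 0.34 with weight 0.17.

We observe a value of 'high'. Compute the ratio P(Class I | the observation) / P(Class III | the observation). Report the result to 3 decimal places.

0.404

Posterior odds = (π_i f_i(x)) / (π_j f_j(x)); the normalising sum cancels.
Component likelihoods at x = 'high':
  L_I = P(high | comp) = 0.29
  L_II = P(high | comp) = 0.21
  L_III = P(high | comp) = 0.34
  L_IV = P(high | comp) = 0.34
Odds = (0.18/0.38) × (0.29/0.34) = 0.473684 × 0.852941 ≈ 0.404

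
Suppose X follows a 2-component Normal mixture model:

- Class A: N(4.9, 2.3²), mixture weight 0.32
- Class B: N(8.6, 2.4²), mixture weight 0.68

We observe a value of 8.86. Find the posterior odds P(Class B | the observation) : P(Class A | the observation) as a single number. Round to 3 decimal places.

8.913

Posterior odds = (π_i f_i(x)) / (π_j f_j(x)); the normalising sum cancels.
Evaluate each component's likelihood at the observed value:
  p_A = 0.039398
  p_B = 0.165253
0.112372 / 0.0126074 ≈ 8.913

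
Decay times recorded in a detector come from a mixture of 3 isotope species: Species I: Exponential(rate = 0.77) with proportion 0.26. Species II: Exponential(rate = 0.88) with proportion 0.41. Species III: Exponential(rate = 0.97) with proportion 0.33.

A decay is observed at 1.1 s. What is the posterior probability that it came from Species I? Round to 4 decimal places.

0.2577

P(component k | x) = P(Z=k)·f_k(x) / marginal(x), where marginal(x) = Σ_j P(Z=j)·f_j(x).
Component likelihoods at x = 1.1 s:
  p_I = 0.77·e^(−0.77·1.1) = 0.77·e^(−0.8470) = 0.330098
  p_II = 0.88·e^(−0.88·1.1) = 0.88·e^(−0.9680) = 0.334261
  p_III = 0.97·e^(−0.97·1.1) = 0.97·e^(−1.0670) = 0.333718
Multiply by the mixture weights:
  P(Z=I)·p_I = 0.26 × 0.330098 = 0.0858256
  P(Z=II)·p_II = 0.41 × 0.334261 = 0.137047
  P(Z=III)·p_III = 0.33 × 0.333718 = 0.110127
Evidence: 0.0858256 + 0.137047 + 0.110127 = 0.332999
P(Species I | x) = 0.0858256 / 0.332999 ≈ 0.2577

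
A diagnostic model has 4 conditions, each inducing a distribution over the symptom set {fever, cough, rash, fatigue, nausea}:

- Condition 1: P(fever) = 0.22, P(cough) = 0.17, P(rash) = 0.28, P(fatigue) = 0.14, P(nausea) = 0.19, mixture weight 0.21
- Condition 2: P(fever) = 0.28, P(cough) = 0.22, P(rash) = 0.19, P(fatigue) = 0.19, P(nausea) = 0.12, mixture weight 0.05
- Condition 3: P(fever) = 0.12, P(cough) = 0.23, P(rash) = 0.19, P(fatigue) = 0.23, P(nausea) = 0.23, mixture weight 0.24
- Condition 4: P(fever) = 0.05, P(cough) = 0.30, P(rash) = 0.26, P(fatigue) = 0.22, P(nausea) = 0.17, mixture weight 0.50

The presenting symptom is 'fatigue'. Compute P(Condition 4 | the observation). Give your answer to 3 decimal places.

0.539

The responsibility of component k is w_k f_k(x) divided by Σ_j w_j f_j(x).
Evaluate each component's likelihood at the observed value:
  f_1 = 0.14
  f_2 = 0.19
  f_3 = 0.23
  f_4 = 0.22
Prior × likelihood for each component:
  w_1·f_1 = 0.21 × 0.14 = 0.0294
  w_2·f_2 = 0.05 × 0.19 = 0.0095
  w_3·f_3 = 0.24 × 0.23 = 0.0552
  w_4·f_4 = 0.50 × 0.22 = 0.11
Denominator: 0.0294 + 0.0095 + 0.0552 + 0.11 = 0.2041
So the posterior for Condition 4 is 0.11 / 0.2041 ≈ 0.539.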